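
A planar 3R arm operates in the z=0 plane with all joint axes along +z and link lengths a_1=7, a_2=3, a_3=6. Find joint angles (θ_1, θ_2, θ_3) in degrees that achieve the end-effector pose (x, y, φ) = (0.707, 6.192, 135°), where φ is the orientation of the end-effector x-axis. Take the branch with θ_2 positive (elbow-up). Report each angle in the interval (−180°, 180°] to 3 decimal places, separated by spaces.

-2.003 135.005 1.998

wrist centre = target − a_3·(cos φ, sin φ) = (4.9496, 1.9494)
cos θ_2 = (28.2989−7²−3²)/(2·7·3) = -0.7072; θ_2 = 135.0050° (elbow-up)
β = atan2(1.9494,4.9496) = 21.4964°; ψ = atan2(2.1211,4.8785) = 23.4991°
θ_1 = β − ψ = -2.0026°
θ_3 = φ − θ_1 − θ_2 = 1.9977° (wrapped to (-180°,180°])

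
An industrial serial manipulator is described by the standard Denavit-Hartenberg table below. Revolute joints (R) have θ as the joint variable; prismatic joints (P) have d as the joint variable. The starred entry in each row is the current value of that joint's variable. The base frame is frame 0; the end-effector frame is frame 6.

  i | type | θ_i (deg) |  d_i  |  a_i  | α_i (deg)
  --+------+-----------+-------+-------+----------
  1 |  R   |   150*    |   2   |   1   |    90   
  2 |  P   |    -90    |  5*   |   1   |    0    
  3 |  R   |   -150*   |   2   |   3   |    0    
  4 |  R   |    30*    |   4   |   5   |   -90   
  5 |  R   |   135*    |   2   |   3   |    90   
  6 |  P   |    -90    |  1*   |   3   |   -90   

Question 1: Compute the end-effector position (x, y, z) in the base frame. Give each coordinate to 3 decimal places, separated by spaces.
6.775 5.524 6.257

after link 1: o_1 = (-0.8660, 0.5000, 2.0000)
after link 2: o_2 = (1.6340, 4.8301, 1.0000)
after link 3: o_3 = (3.9330, 5.8122, 3.5981)
after link 4: o_4 = (9.6830, 7.1112, 6.0981)
after link 5: o_5 = (7.8974, 5.6927, 3.3054)
after link 6: o_6 = (6.7751, 5.5241, 6.2570)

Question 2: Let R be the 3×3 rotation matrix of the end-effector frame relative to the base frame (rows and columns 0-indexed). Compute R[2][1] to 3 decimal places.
-0.354

End-effector y-axis (col 1 of R) = (-0.1768,0.9186,-0.3536)
R[2][1] = -0.3536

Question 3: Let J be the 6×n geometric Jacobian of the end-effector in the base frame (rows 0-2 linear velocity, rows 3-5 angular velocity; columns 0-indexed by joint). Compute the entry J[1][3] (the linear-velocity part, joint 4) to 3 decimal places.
axis z_3 = (0.5000,0.8660,0.0000); lever o_n−o_3 = (2.8421,-0.2881,2.6589)
cross product → J_v[:, 3] = (2.3027,-1.3295,-2.6054)
J_ω[:, 3] = z_3
entry J[1][3] = -1.3295

-1.329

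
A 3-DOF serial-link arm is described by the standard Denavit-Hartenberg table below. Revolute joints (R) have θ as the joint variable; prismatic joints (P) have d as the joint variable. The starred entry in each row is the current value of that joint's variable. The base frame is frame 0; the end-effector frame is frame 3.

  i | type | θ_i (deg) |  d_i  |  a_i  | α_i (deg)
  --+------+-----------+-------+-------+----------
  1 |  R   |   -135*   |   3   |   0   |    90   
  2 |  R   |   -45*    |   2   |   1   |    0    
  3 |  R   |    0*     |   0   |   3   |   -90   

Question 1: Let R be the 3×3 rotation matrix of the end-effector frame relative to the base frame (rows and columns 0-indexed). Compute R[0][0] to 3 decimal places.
-0.500

End-effector x-axis (col 0 of R) = (-0.5000,-0.5000,-0.7071)
R[0][0] = -0.5000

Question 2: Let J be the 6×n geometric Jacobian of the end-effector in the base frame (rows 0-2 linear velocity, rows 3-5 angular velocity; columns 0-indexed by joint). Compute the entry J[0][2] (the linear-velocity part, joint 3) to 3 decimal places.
axis z_2 = (-0.7071,0.7071,0.0000); lever o_n−o_2 = (-1.5000,-1.5000,-2.1213)
cross product → J_v[:, 2] = (-1.5000,-1.5000,2.1213)
J_ω[:, 2] = z_2
entry J[0][2] = -1.5000

-1.500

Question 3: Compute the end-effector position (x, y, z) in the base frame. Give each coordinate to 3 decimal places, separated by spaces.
-3.414 -0.586 0.172

after link 1: o_1 = (0.0000, 0.0000, 3.0000)
after link 2: o_2 = (-1.9142, 0.9142, 2.2929)
after link 3: o_3 = (-3.4142, -0.5858, 0.1716)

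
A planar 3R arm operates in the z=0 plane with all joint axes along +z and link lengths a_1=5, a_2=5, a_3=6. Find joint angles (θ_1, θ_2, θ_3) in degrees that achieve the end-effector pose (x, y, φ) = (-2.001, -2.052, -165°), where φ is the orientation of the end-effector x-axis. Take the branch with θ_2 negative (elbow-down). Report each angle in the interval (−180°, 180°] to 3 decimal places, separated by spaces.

60.005 -134.995 -90.010

wrist centre = target − a_3·(cos φ, sin φ) = (3.7946, -0.4991)
cos θ_2 = (14.6477−5²−5²)/(2·5·5) = -0.7070; θ_2 = -134.9950° (elbow-down)
β = atan2(-0.4991,3.7946) = -7.4929°; ψ = atan2(-3.5358,1.4648) = -67.4975°
θ_1 = β − ψ = 60.0046°
θ_3 = φ − θ_1 − θ_2 = -90.0096° (wrapped to (-180°,180°])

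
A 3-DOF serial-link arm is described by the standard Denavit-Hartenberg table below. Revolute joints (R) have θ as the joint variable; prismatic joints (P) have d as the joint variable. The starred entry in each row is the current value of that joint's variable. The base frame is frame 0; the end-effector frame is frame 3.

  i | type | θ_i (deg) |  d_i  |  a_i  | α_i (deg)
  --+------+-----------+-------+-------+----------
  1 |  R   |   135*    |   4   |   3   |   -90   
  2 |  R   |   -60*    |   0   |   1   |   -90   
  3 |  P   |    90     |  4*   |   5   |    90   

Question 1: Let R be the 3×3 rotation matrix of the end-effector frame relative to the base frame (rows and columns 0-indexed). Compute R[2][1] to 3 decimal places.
-0.500

End-effector y-axis (col 1 of R) = (-0.6124,0.6124,-0.5000)
R[2][1] = -0.5000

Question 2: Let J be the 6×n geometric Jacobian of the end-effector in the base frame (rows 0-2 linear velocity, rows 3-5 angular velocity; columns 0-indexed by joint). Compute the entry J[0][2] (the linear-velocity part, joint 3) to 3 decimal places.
-0.612

prismatic axis z_2 = (-0.6124,0.6124,-0.5000)
J_v[:, 2] = z_2; J_ω[:, 2] = (0,0,0)
entry J[0][2] = -0.6124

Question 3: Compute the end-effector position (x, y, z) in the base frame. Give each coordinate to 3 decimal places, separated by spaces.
-1.389 8.460 2.866

after link 1: o_1 = (-2.1213, 2.1213, 4.0000)
after link 2: o_2 = (-2.4749, 2.4749, 4.8660)
after link 3: o_3 = (-1.3888, 8.4599, 2.8660)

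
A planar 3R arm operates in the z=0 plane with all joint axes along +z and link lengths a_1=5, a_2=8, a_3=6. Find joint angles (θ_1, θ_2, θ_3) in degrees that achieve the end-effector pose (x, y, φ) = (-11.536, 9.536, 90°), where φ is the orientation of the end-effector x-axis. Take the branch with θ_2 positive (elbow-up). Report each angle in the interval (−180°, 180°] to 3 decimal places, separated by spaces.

wrist centre = target − a_3·(cos φ, sin φ) = (-11.5360, 3.5360)
cos θ_2 = (145.5826−5²−8²)/(2·5·8) = 0.7073; θ_2 = 44.9858° (elbow-up)
β = atan2(3.5360,-11.5360) = 162.9587°; ψ = atan2(5.6554,10.6583) = 27.9512°
θ_1 = β − ψ = 135.0076°
θ_3 = φ − θ_1 − θ_2 = -89.9933° (wrapped to (-180°,180°])

135.008 44.986 -89.993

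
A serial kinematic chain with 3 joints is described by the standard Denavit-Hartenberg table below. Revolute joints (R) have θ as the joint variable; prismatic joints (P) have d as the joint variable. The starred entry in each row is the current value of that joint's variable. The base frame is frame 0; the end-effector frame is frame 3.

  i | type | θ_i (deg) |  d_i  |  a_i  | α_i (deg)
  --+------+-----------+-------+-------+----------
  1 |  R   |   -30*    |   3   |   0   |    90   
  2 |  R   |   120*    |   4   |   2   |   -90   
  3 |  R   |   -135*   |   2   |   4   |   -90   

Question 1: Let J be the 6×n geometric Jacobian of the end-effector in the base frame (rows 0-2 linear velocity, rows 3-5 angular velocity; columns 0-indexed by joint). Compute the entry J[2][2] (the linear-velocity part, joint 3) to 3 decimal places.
axis z_2 = (-0.7500,0.4330,-0.5000); lever o_n−o_2 = (-1.6895,-2.2906,-3.4495)
cross product → J_v[:, 2] = (-2.6390,-1.7424,2.4495)
J_ω[:, 2] = z_2
entry J[2][2] = 2.4495

2.449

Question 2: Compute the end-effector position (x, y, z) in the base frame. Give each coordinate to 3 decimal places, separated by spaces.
after link 1: o_1 = (0.0000, 0.0000, 3.0000)
after link 2: o_2 = (-2.8660, -2.9641, 4.7321)
after link 3: o_3 = (-4.5555, -5.2547, 1.2826)

-4.555 -5.255 1.283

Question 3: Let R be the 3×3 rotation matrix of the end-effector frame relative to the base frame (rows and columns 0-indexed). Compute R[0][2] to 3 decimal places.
-0.660

End-effector z-axis (col 2 of R) = (-0.6597,-0.4356,0.6124)
R[0][2] = -0.6597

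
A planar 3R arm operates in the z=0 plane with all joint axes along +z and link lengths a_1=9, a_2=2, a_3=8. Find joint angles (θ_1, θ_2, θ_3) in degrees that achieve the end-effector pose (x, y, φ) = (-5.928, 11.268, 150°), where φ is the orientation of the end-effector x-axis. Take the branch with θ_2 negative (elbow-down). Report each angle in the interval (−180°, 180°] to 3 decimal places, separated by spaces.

89.999 -149.996 -150.003

wrist centre = target − a_3·(cos φ, sin φ) = (1.0002, 7.2680)
cos θ_2 = (53.8242−9²−2²)/(2·9·2) = -0.8660; θ_2 = -149.9964° (elbow-down)
β = atan2(7.2680,1.0002) = 82.1643°; ψ = atan2(-1.0001,7.2680) = -7.8349°
θ_1 = β − ψ = 89.9993°
θ_3 = φ − θ_1 − θ_2 = -150.0029° (wrapped to (-180°,180°])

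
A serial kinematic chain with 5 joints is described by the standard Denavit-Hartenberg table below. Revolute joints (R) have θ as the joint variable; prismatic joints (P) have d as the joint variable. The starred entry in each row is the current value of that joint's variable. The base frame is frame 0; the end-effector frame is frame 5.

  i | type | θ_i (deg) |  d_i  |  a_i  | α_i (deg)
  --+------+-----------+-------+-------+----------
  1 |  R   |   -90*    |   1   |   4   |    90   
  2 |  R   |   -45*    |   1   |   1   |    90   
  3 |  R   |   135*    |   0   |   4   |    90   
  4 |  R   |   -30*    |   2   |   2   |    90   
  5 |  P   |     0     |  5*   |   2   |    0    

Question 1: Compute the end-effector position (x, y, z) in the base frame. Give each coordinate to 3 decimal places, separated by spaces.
after link 1: o_1 = (0.0000, -4.0000, 1.0000)
after link 2: o_2 = (-1.0000, -4.7071, 0.2929)
after link 3: o_3 = (-3.8284, -2.7071, 2.2929)
after link 4: o_4 = (-6.4674, -3.5482, 2.8660)
after link 5: o_5 = (-5.9244, -7.7011, 6.2510)

-5.924 -7.701 6.251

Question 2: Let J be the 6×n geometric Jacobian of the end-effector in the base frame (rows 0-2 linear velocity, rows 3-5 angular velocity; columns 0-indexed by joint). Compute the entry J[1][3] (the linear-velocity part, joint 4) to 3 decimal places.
3.847

axis z_3 = (-0.7071,-0.5000,-0.5000); lever o_n−o_3 = (-2.0959,-4.9940,3.9581)
cross product → J_v[:, 3] = (-4.4761,3.8468,2.4833)
J_ω[:, 3] = z_3
entry J[1][3] = 3.8468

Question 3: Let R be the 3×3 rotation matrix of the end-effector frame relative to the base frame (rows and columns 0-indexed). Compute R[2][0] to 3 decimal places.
End-effector x-axis (col 0 of R) = (-0.6124,0.0795,0.7866)
R[2][0] = 0.7866

0.787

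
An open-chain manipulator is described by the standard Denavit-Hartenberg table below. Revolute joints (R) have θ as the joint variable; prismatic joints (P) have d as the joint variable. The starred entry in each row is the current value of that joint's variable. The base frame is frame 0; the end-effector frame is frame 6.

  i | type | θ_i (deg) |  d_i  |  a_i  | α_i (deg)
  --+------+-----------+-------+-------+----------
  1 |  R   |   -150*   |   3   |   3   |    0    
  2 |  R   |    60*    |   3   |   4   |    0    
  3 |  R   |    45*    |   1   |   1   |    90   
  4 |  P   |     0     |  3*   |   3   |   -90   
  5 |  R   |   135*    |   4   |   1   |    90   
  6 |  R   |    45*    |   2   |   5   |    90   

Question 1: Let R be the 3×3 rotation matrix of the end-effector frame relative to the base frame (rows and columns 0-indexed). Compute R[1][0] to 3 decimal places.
0.707

End-effector x-axis (col 0 of R) = (0.0000,0.7071,0.7071)
R[1][0] = 0.7071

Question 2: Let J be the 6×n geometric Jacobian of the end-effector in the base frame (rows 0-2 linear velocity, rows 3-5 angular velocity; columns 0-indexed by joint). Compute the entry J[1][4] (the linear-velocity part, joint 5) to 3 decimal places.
axis z_4 = (0.0000,-0.0000,1.0000); lever o_n−o_4 = (2.0000,4.5355,7.5355)
cross product → J_v[:, 4] = (-4.5355,2.0000,0.0000)
J_ω[:, 4] = z_4
entry J[1][4] = 2.0000

2.000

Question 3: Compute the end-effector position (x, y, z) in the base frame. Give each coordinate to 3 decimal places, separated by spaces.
0.109 -5.914 14.536

after link 1: o_1 = (-2.5981, -1.5000, 3.0000)
after link 2: o_2 = (-2.5981, -5.5000, 6.0000)
after link 3: o_3 = (-1.8910, -6.2071, 7.0000)
after link 4: o_4 = (-1.8910, -10.4497, 7.0000)
after link 5: o_5 = (-1.8910, -9.4497, 11.0000)
after link 6: o_6 = (0.1090, -5.9142, 14.5355)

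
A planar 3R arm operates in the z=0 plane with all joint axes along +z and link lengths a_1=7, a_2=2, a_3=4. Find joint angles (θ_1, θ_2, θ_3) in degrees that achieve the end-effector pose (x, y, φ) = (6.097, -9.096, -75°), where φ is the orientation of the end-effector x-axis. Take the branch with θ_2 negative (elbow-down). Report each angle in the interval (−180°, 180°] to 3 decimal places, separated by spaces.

wrist centre = target − a_3·(cos φ, sin φ) = (5.0617, -5.2323)
cos θ_2 = (52.9980−7²−2²)/(2·7·2) = -0.0001; θ_2 = -90.0041° (elbow-down)
β = atan2(-5.2323,5.0617) = -45.9493°; ψ = atan2(-2.0000,6.9999) = -15.9457°
θ_1 = β − ψ = -30.0036°
θ_3 = φ − θ_1 − θ_2 = 45.0077° (wrapped to (-180°,180°])

-30.004 -90.004 45.008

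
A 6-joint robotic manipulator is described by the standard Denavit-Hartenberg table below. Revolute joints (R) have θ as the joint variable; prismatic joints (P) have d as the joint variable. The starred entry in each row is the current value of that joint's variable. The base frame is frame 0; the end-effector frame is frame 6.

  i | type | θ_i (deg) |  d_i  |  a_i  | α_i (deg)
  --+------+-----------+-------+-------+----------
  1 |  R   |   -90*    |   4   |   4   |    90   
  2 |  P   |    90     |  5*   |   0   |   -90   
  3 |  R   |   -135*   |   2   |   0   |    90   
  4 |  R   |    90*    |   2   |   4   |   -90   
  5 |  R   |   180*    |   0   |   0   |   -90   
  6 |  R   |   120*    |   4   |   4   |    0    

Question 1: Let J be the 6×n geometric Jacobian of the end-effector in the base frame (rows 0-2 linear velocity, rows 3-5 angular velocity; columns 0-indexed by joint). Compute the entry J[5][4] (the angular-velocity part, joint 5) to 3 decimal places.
axis z_4 = (0.7071,0.0000,0.7071); lever o_n−o_4 = (0.3789,2.0000,-5.2779)
cross product → J_v[:, 4] = (-1.4142,4.0000,1.4142)
J_ω[:, 4] = z_4
entry J[5][4] = 0.7071

0.707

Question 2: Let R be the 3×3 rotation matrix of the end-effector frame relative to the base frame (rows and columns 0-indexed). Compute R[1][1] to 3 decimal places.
End-effector y-axis (col 1 of R) = (0.3536,0.8660,0.3536)
R[1][1] = 0.8660

0.866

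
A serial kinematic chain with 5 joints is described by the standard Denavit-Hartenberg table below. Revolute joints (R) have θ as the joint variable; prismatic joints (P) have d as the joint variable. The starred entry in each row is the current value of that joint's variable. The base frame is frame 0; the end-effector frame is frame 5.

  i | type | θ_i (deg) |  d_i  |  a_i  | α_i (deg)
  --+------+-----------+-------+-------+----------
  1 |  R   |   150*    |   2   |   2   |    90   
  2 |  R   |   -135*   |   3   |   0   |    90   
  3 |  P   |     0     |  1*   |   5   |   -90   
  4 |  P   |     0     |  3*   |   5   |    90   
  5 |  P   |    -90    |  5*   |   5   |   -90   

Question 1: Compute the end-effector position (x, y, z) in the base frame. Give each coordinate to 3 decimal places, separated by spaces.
8.566 -3.791 -0.828

after link 1: o_1 = (-1.7321, 1.0000, 2.0000)
after link 2: o_2 = (-0.2321, 3.5981, 2.0000)
after link 3: o_3 = (3.4422, 1.4768, -0.8284)
after link 4: o_4 = (8.0040, 2.3071, -4.3640)
after link 5: o_5 = (8.5659, -3.7908, -0.8284)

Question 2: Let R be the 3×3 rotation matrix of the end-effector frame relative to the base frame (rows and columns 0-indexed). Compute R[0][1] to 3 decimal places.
End-effector y-axis (col 1 of R) = (-0.6124,0.3536,-0.7071)
R[0][1] = -0.6124

-0.612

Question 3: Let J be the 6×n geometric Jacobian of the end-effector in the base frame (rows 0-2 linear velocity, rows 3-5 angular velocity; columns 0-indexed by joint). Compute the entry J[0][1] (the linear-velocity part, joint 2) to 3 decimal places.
-2.449

axis z_1 = (0.5000,0.8660,0.0000); lever o_n−o_1 = (10.2980,-4.7908,-2.8284)
cross product → J_v[:, 1] = (-2.4495,1.4142,-11.3137)
J_ω[:, 1] = z_1
entry J[0][1] = -2.4495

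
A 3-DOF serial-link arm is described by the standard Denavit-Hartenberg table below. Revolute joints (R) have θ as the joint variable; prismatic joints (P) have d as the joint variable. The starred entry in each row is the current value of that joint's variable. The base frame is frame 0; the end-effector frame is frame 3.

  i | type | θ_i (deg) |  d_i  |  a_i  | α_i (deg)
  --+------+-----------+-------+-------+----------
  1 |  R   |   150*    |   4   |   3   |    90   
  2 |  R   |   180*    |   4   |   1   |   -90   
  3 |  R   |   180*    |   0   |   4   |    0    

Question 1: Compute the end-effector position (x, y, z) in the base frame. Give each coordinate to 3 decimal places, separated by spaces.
after link 1: o_1 = (-2.5981, 1.5000, 4.0000)
after link 2: o_2 = (0.2679, 4.4641, 4.0000)
after link 3: o_3 = (-3.1962, 6.4641, 4.0000)

-3.196 6.464 4.000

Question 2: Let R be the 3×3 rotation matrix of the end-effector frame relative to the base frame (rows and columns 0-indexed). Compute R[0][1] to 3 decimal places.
0.500

End-effector y-axis (col 1 of R) = (0.5000,0.8660,0.0000)
R[0][1] = 0.5000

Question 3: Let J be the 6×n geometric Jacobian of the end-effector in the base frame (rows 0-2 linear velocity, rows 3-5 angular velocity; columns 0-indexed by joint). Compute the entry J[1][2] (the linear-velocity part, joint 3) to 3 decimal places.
axis z_2 = (0.0000,0.0000,-1.0000); lever o_n−o_2 = (-3.4641,2.0000,-0.0000)
cross product → J_v[:, 2] = (2.0000,3.4641,0.0000)
J_ω[:, 2] = z_2
entry J[1][2] = 3.4641

3.464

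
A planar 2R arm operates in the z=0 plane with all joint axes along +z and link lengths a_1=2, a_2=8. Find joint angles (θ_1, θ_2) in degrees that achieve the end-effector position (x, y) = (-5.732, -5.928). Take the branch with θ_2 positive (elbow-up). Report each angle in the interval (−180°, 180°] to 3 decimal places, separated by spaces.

149.994 90.005

cos θ_2 = (67.9970−2²−8²)/(2·2·8) = -0.0001; θ_2 = 90.0054° (elbow-up)
β = atan2(-5.9280,-5.7320) = -134.0370°; ψ = atan2(8.0000,1.9993) = 75.9688°
θ_1 = β − ψ = -210.0058°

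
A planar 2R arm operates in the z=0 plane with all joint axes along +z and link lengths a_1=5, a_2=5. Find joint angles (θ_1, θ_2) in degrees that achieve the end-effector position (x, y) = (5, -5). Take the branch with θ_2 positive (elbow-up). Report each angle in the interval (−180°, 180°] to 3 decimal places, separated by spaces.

cos θ_2 = (50.0000−5²−5²)/(2·5·5) = 0.0000; θ_2 = 90.0000° (elbow-up)
β = atan2(-5.0000,5.0000) = -45.0000°; ψ = atan2(5.0000,5.0000) = 45.0000°
θ_1 = β − ψ = -90.0000°

-90.000 90.000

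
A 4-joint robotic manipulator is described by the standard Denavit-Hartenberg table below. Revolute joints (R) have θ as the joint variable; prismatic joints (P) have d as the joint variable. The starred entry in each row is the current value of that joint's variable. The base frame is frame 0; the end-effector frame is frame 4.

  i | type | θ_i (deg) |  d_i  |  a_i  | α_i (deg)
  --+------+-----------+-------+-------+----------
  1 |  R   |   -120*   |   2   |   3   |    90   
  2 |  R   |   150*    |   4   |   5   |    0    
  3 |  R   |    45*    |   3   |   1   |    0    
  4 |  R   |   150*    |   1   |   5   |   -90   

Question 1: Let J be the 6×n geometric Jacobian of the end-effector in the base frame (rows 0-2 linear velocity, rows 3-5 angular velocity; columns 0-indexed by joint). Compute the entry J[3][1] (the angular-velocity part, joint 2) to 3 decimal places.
-0.866

axis z_1 = (-0.8660,0.5000,0.0000); lever o_n−o_1 = (-6.6950,4.4039,0.9471)
cross product → J_v[:, 1] = (0.4735,0.8202,-0.4664)
J_ω[:, 1] = z_1
entry J[3][1] = -0.8660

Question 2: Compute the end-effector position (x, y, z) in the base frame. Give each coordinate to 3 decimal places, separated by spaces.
-8.195 1.806 2.947

after link 1: o_1 = (-1.5000, -2.5981, 2.0000)
after link 2: o_2 = (-2.7990, 3.1519, 4.5000)
after link 3: o_3 = (-4.9142, 5.4884, 4.2412)
after link 4: o_4 = (-8.1950, 1.8059, 2.9471)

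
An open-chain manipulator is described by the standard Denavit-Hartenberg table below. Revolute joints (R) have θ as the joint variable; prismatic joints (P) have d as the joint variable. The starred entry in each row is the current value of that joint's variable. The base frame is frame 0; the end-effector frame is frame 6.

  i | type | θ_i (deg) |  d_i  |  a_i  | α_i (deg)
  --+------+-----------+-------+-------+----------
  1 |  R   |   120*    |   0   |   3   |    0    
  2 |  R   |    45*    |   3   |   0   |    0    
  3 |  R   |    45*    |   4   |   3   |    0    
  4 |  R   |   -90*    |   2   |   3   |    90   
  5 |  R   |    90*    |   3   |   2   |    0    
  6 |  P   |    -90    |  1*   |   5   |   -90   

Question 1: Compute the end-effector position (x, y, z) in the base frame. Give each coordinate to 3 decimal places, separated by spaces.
-4.634 10.026 11.000

after link 1: o_1 = (-1.5000, 2.5981, 0.0000)
after link 2: o_2 = (-1.5000, 2.5981, 3.0000)
after link 3: o_3 = (-4.0981, 1.0981, 7.0000)
after link 4: o_4 = (-5.5981, 3.6962, 9.0000)
after link 5: o_5 = (-3.0000, 5.1962, 11.0000)
after link 6: o_6 = (-4.6340, 10.0263, 11.0000)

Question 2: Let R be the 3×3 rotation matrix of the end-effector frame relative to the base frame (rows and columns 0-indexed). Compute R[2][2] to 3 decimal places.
1.000

End-effector z-axis (col 2 of R) = (0.0000,-0.0000,1.0000)
R[2][2] = 1.0000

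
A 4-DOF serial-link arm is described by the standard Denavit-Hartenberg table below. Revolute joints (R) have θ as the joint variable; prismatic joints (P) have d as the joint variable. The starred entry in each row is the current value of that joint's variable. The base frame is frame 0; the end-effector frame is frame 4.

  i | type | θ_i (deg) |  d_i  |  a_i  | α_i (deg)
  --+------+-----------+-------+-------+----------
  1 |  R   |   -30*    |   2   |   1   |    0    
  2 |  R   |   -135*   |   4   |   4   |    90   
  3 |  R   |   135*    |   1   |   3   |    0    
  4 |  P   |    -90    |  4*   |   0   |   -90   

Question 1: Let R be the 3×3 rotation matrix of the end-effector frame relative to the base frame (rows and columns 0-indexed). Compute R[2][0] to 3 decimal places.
0.707

End-effector x-axis (col 0 of R) = (-0.6830,-0.1830,0.7071)
R[2][0] = 0.7071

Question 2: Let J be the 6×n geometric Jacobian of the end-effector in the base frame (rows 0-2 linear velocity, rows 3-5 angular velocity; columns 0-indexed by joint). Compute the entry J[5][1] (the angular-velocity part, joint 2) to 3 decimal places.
axis z_1 = (0.0000,0.0000,1.0000); lever o_n−o_1 = (-3.1088,4.3434,6.1213)
cross product → J_v[:, 1] = (-4.3434,-3.1088,0.0000)
J_ω[:, 1] = z_1
entry J[5][1] = 1.0000

1.000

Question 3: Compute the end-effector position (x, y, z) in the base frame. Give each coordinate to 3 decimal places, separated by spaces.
-2.243 3.843 8.121

after link 1: o_1 = (0.8660, -0.5000, 2.0000)
after link 2: o_2 = (-2.9977, -1.5353, 6.0000)
after link 3: o_3 = (-1.2075, -0.0203, 8.1213)
after link 4: o_4 = (-2.2427, 3.8434, 8.1213)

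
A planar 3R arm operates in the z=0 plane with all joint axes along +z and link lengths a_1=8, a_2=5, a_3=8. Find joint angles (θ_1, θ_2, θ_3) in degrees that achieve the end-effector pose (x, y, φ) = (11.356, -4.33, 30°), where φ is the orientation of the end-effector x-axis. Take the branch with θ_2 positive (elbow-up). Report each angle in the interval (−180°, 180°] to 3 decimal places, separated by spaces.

-94.014 90.004 34.010

wrist centre = target − a_3·(cos φ, sin φ) = (4.4278, -8.3300)
cos θ_2 = (88.9943−8²−5²)/(2·8·5) = -0.0001; θ_2 = 90.0041° (elbow-up)
β = atan2(-8.3300,4.4278) = -62.0072°; ψ = atan2(5.0000,7.9996) = 32.0065°
θ_1 = β − ψ = -94.0137°
θ_3 = φ − θ_1 − θ_2 = 34.0096° (wrapped to (-180°,180°])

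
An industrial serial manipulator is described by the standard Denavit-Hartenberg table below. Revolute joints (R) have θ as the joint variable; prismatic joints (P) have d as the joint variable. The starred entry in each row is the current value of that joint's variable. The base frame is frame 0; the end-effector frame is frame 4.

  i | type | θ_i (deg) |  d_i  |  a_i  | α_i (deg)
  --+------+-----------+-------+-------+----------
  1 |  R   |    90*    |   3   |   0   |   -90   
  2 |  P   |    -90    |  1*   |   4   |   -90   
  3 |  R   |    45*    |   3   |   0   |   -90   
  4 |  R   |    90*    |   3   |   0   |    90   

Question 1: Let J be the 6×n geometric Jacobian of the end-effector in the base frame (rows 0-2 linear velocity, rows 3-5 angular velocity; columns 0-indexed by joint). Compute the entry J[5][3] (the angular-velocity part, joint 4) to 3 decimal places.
axis z_3 = (0.7071,0.0000,-0.7071); lever o_n−o_3 = (2.1213,0.0000,-2.1213)
cross product → J_v[:, 3] = (-0.0000,-0.0000,-0.0000)
J_ω[:, 3] = z_3
entry J[5][3] = -0.7071

-0.707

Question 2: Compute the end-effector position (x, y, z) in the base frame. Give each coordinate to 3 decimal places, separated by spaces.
1.121 3.000 4.879

after link 1: o_1 = (0.0000, 0.0000, 3.0000)
after link 2: o_2 = (-1.0000, 0.0000, 7.0000)
after link 3: o_3 = (-1.0000, 3.0000, 7.0000)
after link 4: o_4 = (1.1213, 3.0000, 4.8787)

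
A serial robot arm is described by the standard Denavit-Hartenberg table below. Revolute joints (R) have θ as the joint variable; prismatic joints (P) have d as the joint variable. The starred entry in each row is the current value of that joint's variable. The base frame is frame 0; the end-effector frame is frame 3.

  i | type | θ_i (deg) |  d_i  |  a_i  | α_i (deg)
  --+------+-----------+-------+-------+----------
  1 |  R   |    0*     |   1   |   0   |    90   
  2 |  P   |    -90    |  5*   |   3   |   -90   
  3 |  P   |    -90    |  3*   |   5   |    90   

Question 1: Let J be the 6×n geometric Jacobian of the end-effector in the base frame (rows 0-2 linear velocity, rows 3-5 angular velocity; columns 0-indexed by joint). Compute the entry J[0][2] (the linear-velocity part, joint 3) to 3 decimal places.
prismatic axis z_2 = (1.0000,-0.0000,0.0000)
J_v[:, 2] = z_2; J_ω[:, 2] = (0,0,0)
entry J[0][2] = 1.0000

1.000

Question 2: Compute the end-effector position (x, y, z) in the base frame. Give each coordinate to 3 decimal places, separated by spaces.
after link 1: o_1 = (0.0000, 0.0000, 1.0000)
after link 2: o_2 = (0.0000, -5.0000, -2.0000)
after link 3: o_3 = (3.0000, -10.0000, -2.0000)

3.000 -10.000 -2.000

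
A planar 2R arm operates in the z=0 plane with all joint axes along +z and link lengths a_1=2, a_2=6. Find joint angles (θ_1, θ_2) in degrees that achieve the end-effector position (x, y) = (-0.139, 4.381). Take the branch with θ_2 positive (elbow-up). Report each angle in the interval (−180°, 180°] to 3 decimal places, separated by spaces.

-45.014 150.014

cos θ_2 = (19.2125−2²−6²)/(2·2·6) = -0.8661; θ_2 = 150.0139° (elbow-up)
β = atan2(4.3810,-0.1390) = 91.8173°; ψ = atan2(2.9987,-3.1969) = 136.8317°
θ_1 = β − ψ = -45.0145°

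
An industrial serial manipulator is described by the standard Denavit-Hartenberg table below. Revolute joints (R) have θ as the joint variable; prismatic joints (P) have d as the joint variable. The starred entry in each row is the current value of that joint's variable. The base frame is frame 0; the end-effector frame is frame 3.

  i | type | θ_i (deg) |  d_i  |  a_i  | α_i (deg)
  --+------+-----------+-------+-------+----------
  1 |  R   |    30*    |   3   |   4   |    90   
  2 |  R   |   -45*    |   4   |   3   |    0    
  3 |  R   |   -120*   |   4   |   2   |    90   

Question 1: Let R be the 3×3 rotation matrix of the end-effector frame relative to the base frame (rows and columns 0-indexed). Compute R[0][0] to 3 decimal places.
End-effector x-axis (col 0 of R) = (-0.8365,-0.4830,-0.2588)
R[0][0] = -0.8365

-0.837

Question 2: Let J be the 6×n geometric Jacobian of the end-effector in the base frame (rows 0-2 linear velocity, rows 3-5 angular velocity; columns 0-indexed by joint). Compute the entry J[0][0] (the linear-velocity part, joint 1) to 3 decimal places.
4.833

axis z_0 = ẑ; lever o_n−o_0 = (7.6282,-4.8335,0.3610)
cross product → J_v[:, 0] = (4.8335,7.6282,-0.0000)
J_ω[:, 0] = z_0
entry J[0][0] = 4.8335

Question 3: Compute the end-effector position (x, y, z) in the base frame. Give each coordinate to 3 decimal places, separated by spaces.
after link 1: o_1 = (3.4641, 2.0000, 3.0000)
after link 2: o_2 = (7.3012, -0.4034, 0.8787)
after link 3: o_3 = (7.6282, -4.8335, 0.3610)

7.628 -4.833 0.361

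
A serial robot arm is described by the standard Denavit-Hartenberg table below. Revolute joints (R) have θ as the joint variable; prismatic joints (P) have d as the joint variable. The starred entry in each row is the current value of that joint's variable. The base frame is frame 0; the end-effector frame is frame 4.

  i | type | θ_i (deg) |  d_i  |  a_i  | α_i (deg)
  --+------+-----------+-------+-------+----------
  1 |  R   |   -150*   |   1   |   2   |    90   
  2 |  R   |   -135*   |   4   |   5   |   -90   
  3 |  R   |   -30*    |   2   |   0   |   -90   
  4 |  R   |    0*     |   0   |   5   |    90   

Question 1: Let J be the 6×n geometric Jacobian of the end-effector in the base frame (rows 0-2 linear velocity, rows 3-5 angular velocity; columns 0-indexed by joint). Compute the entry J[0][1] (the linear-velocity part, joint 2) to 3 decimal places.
axis z_1 = (-0.5000,0.8660,0.0000); lever o_n−o_1 = (1.2388,8.2208,-8.0116)
cross product → J_v[:, 1] = (-6.9383,-4.0058,-5.1832)
J_ω[:, 1] = z_1
entry J[0][1] = -6.9383

-6.938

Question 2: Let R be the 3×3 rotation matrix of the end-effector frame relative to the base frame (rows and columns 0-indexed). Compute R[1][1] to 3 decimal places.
-0.573

End-effector y-axis (col 1 of R) = (0.7392,-0.5732,-0.3536)
R[1][1] = -0.5732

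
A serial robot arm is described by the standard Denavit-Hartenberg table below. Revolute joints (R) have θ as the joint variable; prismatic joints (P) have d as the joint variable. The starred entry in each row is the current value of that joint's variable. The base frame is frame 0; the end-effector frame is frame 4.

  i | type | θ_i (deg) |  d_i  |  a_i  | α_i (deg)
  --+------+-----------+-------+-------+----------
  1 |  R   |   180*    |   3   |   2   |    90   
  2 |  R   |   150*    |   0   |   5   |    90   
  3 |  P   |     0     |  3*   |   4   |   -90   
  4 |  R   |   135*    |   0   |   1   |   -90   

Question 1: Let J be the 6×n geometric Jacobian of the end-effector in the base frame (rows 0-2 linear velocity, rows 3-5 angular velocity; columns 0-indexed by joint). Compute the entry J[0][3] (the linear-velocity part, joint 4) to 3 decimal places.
-0.966

axis z_3 = (0.0000,1.0000,0.0000); lever o_n−o_3 = (-0.2588,0.0000,-0.9659)
cross product → J_v[:, 3] = (-0.9659,0.0000,0.2588)
J_ω[:, 3] = z_3
entry J[0][3] = -0.9659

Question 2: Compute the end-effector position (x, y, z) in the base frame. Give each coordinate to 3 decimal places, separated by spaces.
4.035 -0.000 9.132

after link 1: o_1 = (-2.0000, 0.0000, 3.0000)
after link 2: o_2 = (2.3301, -0.0000, 5.5000)
after link 3: o_3 = (4.2942, -0.0000, 10.0981)
after link 4: o_4 = (4.0354, -0.0000, 9.1322)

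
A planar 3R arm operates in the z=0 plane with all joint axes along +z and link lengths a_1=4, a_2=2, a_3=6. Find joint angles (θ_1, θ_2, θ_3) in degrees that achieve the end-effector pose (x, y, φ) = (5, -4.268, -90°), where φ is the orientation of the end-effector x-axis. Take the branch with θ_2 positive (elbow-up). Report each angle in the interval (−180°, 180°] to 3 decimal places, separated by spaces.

-0.001 60.001 -150.000

wrist centre = target − a_3·(cos φ, sin φ) = (5.0000, 1.7320)
cos θ_2 = (27.9998−4²−2²)/(2·4·2) = 0.5000; θ_2 = 60.0007° (elbow-up)
β = atan2(1.7320,5.0000) = 19.1061°; ψ = atan2(1.7321,5.0000) = 19.1068°
θ_1 = β − ψ = -0.0007°
θ_3 = φ − θ_1 − θ_2 = -150.0000° (wrapped to (-180°,180°])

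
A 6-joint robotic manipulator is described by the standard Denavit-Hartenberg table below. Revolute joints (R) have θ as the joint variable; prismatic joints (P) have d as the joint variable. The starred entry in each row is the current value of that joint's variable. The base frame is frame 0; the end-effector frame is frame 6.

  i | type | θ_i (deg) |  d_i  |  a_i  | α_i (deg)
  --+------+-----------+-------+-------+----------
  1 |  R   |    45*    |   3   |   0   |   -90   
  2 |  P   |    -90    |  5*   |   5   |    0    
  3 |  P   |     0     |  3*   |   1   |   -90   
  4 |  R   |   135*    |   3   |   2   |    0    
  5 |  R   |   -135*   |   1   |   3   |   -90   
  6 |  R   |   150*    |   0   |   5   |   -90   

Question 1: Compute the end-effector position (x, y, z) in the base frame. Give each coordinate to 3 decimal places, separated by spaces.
after link 1: o_1 = (0.0000, 0.0000, 3.0000)
after link 2: o_2 = (-3.5355, 3.5355, 8.0000)
after link 3: o_3 = (-5.6569, 5.6569, 9.0000)
after link 4: o_4 = (-2.5355, 6.7782, 7.5858)
after link 5: o_5 = (-1.8284, 7.4853, 10.5858)
after link 6: o_6 = (-3.5962, 5.7175, 6.2557)

-3.596 5.718 6.256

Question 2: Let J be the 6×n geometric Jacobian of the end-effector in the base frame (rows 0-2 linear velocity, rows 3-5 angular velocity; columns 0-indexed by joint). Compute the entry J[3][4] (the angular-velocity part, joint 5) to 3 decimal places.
0.707

axis z_4 = (0.7071,0.7071,-0.0000); lever o_n−o_4 = (-1.0607,-1.0607,-1.3301)
cross product → J_v[:, 4] = (-0.9405,0.9405,-0.0000)
J_ω[:, 4] = z_4
entry J[3][4] = 0.7071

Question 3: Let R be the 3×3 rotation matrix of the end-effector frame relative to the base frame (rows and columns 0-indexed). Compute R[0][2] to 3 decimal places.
End-effector z-axis (col 2 of R) = (0.6124,0.6124,-0.5000)
R[0][2] = 0.6124

0.612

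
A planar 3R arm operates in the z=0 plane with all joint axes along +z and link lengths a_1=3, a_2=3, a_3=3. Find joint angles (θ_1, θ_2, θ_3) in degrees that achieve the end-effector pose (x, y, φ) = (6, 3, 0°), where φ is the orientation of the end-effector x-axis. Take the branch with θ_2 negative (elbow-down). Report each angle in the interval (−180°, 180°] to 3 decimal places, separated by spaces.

wrist centre = target − a_3·(cos φ, sin φ) = (3.0000, 3.0000)
cos θ_2 = (18.0000−3²−3²)/(2·3·3) = 0.0000; θ_2 = -90.0000° (elbow-down)
β = atan2(3.0000,3.0000) = 45.0000°; ψ = atan2(-3.0000,3.0000) = -45.0000°
θ_1 = β − ψ = 90.0000°
θ_3 = φ − θ_1 − θ_2 = 0.0000° (wrapped to (-180°,180°])

90.000 -90.000 0.000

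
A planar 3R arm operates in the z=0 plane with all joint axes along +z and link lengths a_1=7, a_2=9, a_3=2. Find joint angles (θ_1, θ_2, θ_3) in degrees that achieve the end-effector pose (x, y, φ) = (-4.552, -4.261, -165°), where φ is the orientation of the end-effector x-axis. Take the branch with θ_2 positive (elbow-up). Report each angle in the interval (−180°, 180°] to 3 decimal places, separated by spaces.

wrist centre = target − a_3·(cos φ, sin φ) = (-2.6201, -3.7434)
cos θ_2 = (20.8779−7²−9²)/(2·7·9) = -0.8660; θ_2 = 150.0026° (elbow-up)
β = atan2(-3.7434,-2.6201) = -124.9899°; ψ = atan2(4.4996,-0.7944) = 100.0126°
θ_1 = β − ψ = -225.0026°
θ_3 = φ − θ_1 − θ_2 = -90.0000° (wrapped to (-180°,180°])

134.997 150.003 -90.000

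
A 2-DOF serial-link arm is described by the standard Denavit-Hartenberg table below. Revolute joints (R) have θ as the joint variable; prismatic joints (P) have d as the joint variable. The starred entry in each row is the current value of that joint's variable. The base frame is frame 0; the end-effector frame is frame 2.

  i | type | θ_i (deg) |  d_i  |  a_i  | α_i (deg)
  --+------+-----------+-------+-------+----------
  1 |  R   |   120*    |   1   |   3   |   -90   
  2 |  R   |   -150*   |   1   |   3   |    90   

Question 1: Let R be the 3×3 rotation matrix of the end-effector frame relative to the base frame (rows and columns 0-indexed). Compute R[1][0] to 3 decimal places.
-0.750

End-effector x-axis (col 0 of R) = (0.4330,-0.7500,0.5000)
R[1][0] = -0.7500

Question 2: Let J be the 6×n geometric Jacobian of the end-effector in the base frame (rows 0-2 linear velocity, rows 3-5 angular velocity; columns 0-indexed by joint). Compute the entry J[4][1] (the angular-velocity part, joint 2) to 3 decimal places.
axis z_1 = (-0.8660,-0.5000,0.0000); lever o_n−o_1 = (0.4330,-2.7500,1.5000)
cross product → J_v[:, 1] = (-0.7500,1.2990,2.5981)
J_ω[:, 1] = z_1
entry J[4][1] = -0.5000

-0.500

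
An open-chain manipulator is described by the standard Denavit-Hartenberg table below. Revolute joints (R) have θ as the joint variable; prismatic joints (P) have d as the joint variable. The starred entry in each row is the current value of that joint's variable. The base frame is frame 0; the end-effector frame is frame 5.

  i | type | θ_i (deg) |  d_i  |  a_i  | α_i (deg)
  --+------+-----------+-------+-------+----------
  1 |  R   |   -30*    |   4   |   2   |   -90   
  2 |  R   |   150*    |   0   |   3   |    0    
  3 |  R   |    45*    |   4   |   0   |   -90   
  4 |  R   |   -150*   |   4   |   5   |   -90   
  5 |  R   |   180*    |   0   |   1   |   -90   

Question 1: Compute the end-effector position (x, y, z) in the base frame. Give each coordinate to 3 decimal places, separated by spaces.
after link 1: o_1 = (1.7321, -1.0000, 4.0000)
after link 2: o_2 = (-0.5179, 0.2990, 2.5000)
after link 3: o_3 = (1.4821, 3.7631, 2.5000)
after link 4: o_4 = (7.2508, 3.3193, 5.2430)
after link 5: o_5 = (6.2764, 3.3045, 5.4671)

6.276 3.305 5.467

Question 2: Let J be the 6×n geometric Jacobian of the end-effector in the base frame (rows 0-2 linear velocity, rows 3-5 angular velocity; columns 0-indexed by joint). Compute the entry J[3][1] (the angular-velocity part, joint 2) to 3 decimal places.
axis z_1 = (0.5000,0.8660,0.0000); lever o_n−o_1 = (4.5444,4.3045,1.4671)
cross product → J_v[:, 1] = (1.2706,-0.7336,-1.7833)
J_ω[:, 1] = z_1
entry J[3][1] = 0.5000

0.500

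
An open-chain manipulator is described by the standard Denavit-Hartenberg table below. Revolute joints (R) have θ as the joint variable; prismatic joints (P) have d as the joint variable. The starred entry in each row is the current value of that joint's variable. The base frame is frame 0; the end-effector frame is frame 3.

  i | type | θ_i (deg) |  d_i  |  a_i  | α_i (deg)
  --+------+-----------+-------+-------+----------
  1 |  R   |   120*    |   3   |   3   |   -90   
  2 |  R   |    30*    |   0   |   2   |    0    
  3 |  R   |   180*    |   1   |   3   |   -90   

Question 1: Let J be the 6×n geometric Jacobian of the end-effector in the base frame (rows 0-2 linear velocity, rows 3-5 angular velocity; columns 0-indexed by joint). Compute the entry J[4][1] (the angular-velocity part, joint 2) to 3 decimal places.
-0.500

axis z_1 = (-0.8660,-0.5000,0.0000); lever o_n−o_1 = (-0.4330,-1.2500,0.5000)
cross product → J_v[:, 1] = (-0.2500,0.4330,0.8660)
J_ω[:, 1] = z_1
entry J[4][1] = -0.5000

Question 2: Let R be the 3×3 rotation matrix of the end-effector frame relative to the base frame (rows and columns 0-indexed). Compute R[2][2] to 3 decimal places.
End-effector z-axis (col 2 of R) = (-0.2500,0.4330,0.8660)
R[2][2] = 0.8660

0.866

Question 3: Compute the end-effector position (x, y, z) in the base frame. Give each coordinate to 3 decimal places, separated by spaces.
-1.933 1.348 3.500

after link 1: o_1 = (-1.5000, 2.5981, 3.0000)
after link 2: o_2 = (-2.3660, 4.0981, 2.0000)
after link 3: o_3 = (-1.9330, 1.3481, 3.5000)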